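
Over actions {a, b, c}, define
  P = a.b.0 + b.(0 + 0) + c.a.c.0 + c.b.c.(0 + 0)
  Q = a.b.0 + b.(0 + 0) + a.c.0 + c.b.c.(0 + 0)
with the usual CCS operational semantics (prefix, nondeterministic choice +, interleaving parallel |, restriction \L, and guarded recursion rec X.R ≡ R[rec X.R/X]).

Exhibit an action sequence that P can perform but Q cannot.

P's transition system — 8 states:
  s0 = a.b.0 + b.(0 + 0) + c.a.c.0 + c.b.c.(0 + 0) ⊢ =a=> s1, =b=> s2, =c=> s3, =c=> s4
  s1 = b.0 ⊢ =b=> s5
  s2 = 0 + 0 ⊢ ∅
  s3 = a.c.0 ⊢ =a=> s6
  s4 = b.c.(0 + 0) ⊢ =b=> s7
  s5 = 0 ⊢ ∅
  s6 = c.0 ⊢ =c=> s5
  s7 = c.(0 + 0) ⊢ =c=> s2
Q's transition system — 7 states:
  t0 = a.b.0 + b.(0 + 0) + a.c.0 + c.b.c.(0 + 0) ⊢ =a=> t1, =a=> t2, =b=> t3, =c=> t4
  t1 = b.0 ⊢ =b=> t5
  t2 = c.0 ⊢ =c=> t5
  t3 = 0 + 0 ⊢ ∅
  t4 = b.c.(0 + 0) ⊢ =b=> t6
  t5 = 0 ⊢ ∅
  t6 = c.(0 + 0) ⊢ =c=> t3
Run σ = ⟨ca⟩ on P: start {s0}
  after c @ step 1: {s3, s4}
  after a @ step 2: {s6}
  — P admits the full trace.
Run σ = ⟨ca⟩ on Q: start {t0}
  after c @ step 1: {t4}
  after a @ step 2: no successor for Q

ca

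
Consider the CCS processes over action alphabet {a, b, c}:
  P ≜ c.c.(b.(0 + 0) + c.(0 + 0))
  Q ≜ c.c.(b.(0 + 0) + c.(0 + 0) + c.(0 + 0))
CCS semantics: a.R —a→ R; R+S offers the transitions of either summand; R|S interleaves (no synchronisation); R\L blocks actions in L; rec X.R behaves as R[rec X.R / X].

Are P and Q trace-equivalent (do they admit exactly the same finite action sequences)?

Reachable graph of P (4 states):
  m0 = c.c.(b.(0 + 0) + c.(0 + 0)) :: =c=> m1
  m1 = c.(b.(0 + 0) + c.(0 + 0)) :: =c=> m2
  m2 = b.(0 + 0) + c.(0 + 0) :: =b=> m3, =c=> m3
  m3 = 0 + 0 :: ∅
Reachable graph of Q (4 states):
  n0 = c.c.(b.(0 + 0) + c.(0 + 0) + c.(0 + 0)) :: =c=> n1
  n1 = c.(b.(0 + 0) + c.(0 + 0) + c.(0 + 0)) :: =c=> n2
  n2 = b.(0 + 0) + c.(0 + 0) + c.(0 + 0) :: =b=> n3, =c=> n3
  n3 = 0 + 0 :: ∅
Partition-refinement fixed point:
  B0 = {m0, n0}
  B1 = {m1, n1}
  B2 = {m2, n2}
  B3 = {m3, n3}
m0 ∈ B0, n0 ∈ B0 → same block
Bisimilar ⇒ trace-equivalent.

traces(P) = traces(Q)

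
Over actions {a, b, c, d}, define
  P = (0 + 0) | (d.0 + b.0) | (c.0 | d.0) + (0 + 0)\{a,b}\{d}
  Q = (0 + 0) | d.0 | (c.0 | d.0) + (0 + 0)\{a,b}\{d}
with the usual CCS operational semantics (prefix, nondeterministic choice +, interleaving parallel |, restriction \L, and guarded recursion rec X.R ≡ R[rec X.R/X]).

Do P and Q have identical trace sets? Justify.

LTS(P): 8 reachable states
  s0 = (0 + 0) | (d.0 + b.0) | (c.0 | d.0) + (0 + 0)\{a,b}\{d} | -b-> s1, -c-> s2, -d-> s1, -d-> s3
  s1 = (0 + 0) | 0 | (c.0 | d.0) | -c-> s4, -d-> s5
  s2 = (0 + 0) | (d.0 + b.0) | (0 | d.0) | -b-> s4, -d-> s4, -d-> s6
  s3 = (0 + 0) | (d.0 + b.0) | (c.0 | 0) | -b-> s5, -c-> s6, -d-> s5
  s4 = (0 + 0) | 0 | (0 | d.0) | -d-> s7
  s5 = (0 + 0) | 0 | (c.0 | 0) | -c-> s7
  s6 = (0 + 0) | (d.0 + b.0) | (0 | 0) | -b-> s7, -d-> s7
  s7 = (0 + 0) | 0 | (0 | 0) | stopped
LTS(Q): 8 reachable states
  t0 = (0 + 0) | d.0 | (c.0 | d.0) + (0 + 0)\{a,b}\{d} | -c-> t1, -d-> t2, -d-> t3
  t1 = (0 + 0) | d.0 | (0 | d.0) | -d-> t4, -d-> t5
  t2 = (0 + 0) | 0 | (c.0 | d.0) | -c-> t4, -d-> t6
  t3 = (0 + 0) | d.0 | (c.0 | 0) | -c-> t5, -d-> t6
  t4 = (0 + 0) | 0 | (0 | d.0) | -d-> t7
  t5 = (0 + 0) | d.0 | (0 | 0) | -d-> t7
  t6 = (0 + 0) | 0 | (c.0 | 0) | -c-> t7
  t7 = (0 + 0) | 0 | (0 | 0) | stopped
Trace ⟨b⟩ through P, begin at {s0}:
  [1] b ⇒ {s1}
  ✓ P
Trace ⟨b⟩ through Q, begin at {t0}:
  [1] b ⇒ ∅  — Q cannot continue

NO — witness ⟨b⟩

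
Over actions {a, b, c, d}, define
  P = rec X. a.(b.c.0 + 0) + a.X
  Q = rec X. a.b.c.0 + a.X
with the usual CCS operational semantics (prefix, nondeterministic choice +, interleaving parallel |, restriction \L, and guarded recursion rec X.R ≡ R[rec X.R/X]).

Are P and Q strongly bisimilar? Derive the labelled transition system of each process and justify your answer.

P ~ Q

Reachable graph of P (4 states):
  m0 = rec X. a.(b.c.0 + 0) + a.X | —a→ m0, —a→ m1
  m1 = b.c.0 + 0 | —b→ m2
  m2 = c.0 | —c→ m3
  m3 = 0 | ∅
Reachable graph of Q (4 states):
  n0 = rec X. a.b.c.0 + a.X | —a→ n0, —a→ n1
  n1 = b.c.0 | —b→ n2
  n2 = c.0 | —c→ n3
  n3 = 0 | ∅
Coarsest stable partition (strong bisimilarity classes):
  B0 = {m0, n0}
  B1 = {m1, n1}
  B2 = {m2, n2}
  B3 = {m3, n3}
m0 ∈ B0, n0 ∈ B0 → same block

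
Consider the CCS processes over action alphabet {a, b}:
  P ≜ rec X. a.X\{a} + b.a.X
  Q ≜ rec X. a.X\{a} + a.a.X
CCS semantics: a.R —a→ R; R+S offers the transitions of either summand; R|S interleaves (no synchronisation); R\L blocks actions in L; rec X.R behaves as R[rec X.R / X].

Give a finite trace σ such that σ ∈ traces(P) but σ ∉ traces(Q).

LTS(P): 4 reachable states
  s0 = rec X. a.X\{a} + b.a.X → =a=> s1, =b=> s2
  s1 = (rec X. a.X\{a} + b.a.X)\{a} → =b=> s3
  s2 = a.(rec X. a.X\{a} + b.a.X) → =a=> s0
  s3 = (a.(rec X. a.X\{a} + b.a.X))\{a} → ·
LTS(Q): 3 reachable states
  t0 = rec X. a.X\{a} + a.a.X → =a=> t1, =a=> t2
  t1 = (rec X. a.X\{a} + a.a.X)\{a} → ·
  t2 = a.(rec X. a.X\{a} + a.a.X) → =a=> t0
Run σ = ⟨b⟩ on P: start {s0}
  after b @ step 1: {s2}
  ✓ P
Run σ = ⟨b⟩ on Q: start {t0}
  after b @ step 1: no successor for Q

b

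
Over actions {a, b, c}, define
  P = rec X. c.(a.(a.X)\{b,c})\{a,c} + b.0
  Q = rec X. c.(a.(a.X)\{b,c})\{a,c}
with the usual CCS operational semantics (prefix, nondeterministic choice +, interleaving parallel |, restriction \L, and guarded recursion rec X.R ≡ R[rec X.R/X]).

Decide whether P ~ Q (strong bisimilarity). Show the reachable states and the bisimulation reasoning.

P ≁ Q

P's transition system — 3 states:
  u0 = rec X. c.(a.(a.X)\{b,c})\{a,c} + b.0 → —b→ u1, —c→ u2
  u1 = 0 → stopped
  u2 = (a.(a.(rec X. c.(a.(a.X)\{b,c})\{a,c} + b.0))\{b,c})\{a,c} → stopped
Q's transition system — 2 states:
  v0 = rec X. c.(a.(a.X)\{b,c})\{a,c} → —c→ v1
  v1 = (a.(a.(rec X. c.(a.(a.X)\{b,c})\{a,c}))\{b,c})\{a,c} → stopped
Bisimilarity quotient blocks:
  B0 = {u0}
  B1 = {u1, u2, v1}
  B2 = {v0}
u0 ∈ B0, v0 ∈ B2 → different blocks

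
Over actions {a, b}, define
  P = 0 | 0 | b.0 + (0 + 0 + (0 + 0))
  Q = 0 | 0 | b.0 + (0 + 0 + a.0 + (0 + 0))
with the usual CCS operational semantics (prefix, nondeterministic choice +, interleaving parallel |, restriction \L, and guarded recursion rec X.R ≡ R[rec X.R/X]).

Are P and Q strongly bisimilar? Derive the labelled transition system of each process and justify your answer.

Reachable graph of P (2 states):
  u0 = 0 | 0 | b.0 + (0 + 0 + (0 + 0)) → =b=> u1
  u1 = 0 | 0 | 0 → ·
Reachable graph of Q (3 states):
  v0 = 0 | 0 | b.0 + (0 + 0 + a.0 + (0 + 0)) → =a=> v1, =b=> v2
  v1 = 0 → ·
  v2 = 0 | 0 | 0 → ·
Bisimilarity quotient blocks:
  B0 = {u0}
  B1 = {u1, v1, v2}
  B2 = {v0}
u0 ∈ B0, v0 ∈ B2 → different blocks

P ≁ Q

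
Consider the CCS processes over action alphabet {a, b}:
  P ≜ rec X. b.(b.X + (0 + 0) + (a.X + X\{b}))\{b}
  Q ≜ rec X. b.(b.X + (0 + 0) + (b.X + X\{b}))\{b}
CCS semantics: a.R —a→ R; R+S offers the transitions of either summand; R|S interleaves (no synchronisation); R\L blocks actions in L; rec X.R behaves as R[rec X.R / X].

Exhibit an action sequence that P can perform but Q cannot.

Reachable graph of P (3 states):
  s0 = rec X. b.(b.X + (0 + 0) + (a.X + X\{b}))\{b} | =b=> s1
  s1 = (b.(rec X. b.(b.X + (0 + 0) + (a.X + X\{b}))\{b}) + (0 + 0) + (a.(rec X. b.(b.X + (0 + 0) + (a.X + X\{b}))\{b}) + (rec X. b.(b.X + (0 + 0) + (a.X + X\{b}))\{b})\{b}))\{b} | =a=> s2
  s2 = (rec X. b.(b.X + (0 + 0) + (a.X + X\{b}))\{b})\{b} | stopped
Reachable graph of Q (2 states):
  t0 = rec X. b.(b.X + (0 + 0) + (b.X + X\{b}))\{b} | =b=> t1
  t1 = (b.(rec X. b.(b.X + (0 + 0) + (b.X + X\{b}))\{b}) + (0 + 0) + (b.(rec X. b.(b.X + (0 + 0) + (b.X + X\{b}))\{b}) + (rec X. b.(b.X + (0 + 0) + (b.X + X\{b}))\{b})\{b}))\{b} | stopped
Run σ = ⟨ba⟩ on P: start {s0}
  step 1 (b): {s1}
  step 2 (a): {s2}
  P completes σ.
Run σ = ⟨ba⟩ on Q: start {t0}
  step 1 (b): {t1}
  step 2 (a): no successor for Q

ba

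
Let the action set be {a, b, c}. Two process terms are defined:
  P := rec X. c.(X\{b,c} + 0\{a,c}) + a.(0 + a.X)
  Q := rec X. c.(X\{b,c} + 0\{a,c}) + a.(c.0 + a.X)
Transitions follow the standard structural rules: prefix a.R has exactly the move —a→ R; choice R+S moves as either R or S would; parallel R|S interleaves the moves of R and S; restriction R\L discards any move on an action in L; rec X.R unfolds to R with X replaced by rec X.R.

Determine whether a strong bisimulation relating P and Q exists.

P's transition system — 5 states:
  u0 = rec X. c.(X\{b,c} + 0\{a,c}) + a.(0 + a.X) ⊢ -a-> u1, -c-> u2
  u1 = 0 + a.(rec X. c.(X\{b,c} + 0\{a,c}) + a.(0 + a.X)) ⊢ -a-> u0
  u2 = (rec X. c.(X\{b,c} + 0\{a,c}) + a.(0 + a.X))\{b,c} + 0\{a,c} ⊢ -a-> u3
  u3 = (0 + a.(rec X. c.(X\{b,c} + 0\{a,c}) + a.(0 + a.X)))\{b,c} ⊢ -a-> u4
  u4 = (rec X. c.(X\{b,c} + 0\{a,c}) + a.(0 + a.X))\{b,c} ⊢ -a-> u3
Q's transition system — 6 states:
  v0 = rec X. c.(X\{b,c} + 0\{a,c}) + a.(c.0 + a.X) ⊢ -a-> v1, -c-> v2
  v1 = c.0 + a.(rec X. c.(X\{b,c} + 0\{a,c}) + a.(c.0 + a.X)) ⊢ -a-> v0, -c-> v3
  v2 = (rec X. c.(X\{b,c} + 0\{a,c}) + a.(c.0 + a.X))\{b,c} + 0\{a,c} ⊢ -a-> v4
  v3 = 0 ⊢ stopped
  v4 = (c.0 + a.(rec X. c.(X\{b,c} + 0\{a,c}) + a.(c.0 + a.X)))\{b,c} ⊢ -a-> v5
  v5 = (rec X. c.(X\{b,c} + 0\{a,c}) + a.(c.0 + a.X))\{b,c} ⊢ -a-> v4
Bisimilarity quotient blocks:
  B0 = {u0}
  B1 = {u2, u3, u4, v2, v4, v5}
  B2 = {u1}
  B3 = {v0}
  B4 = {v1}
  B5 = {v3}
u0 ∈ B0, v0 ∈ B3 → different blocks

P ≁ Q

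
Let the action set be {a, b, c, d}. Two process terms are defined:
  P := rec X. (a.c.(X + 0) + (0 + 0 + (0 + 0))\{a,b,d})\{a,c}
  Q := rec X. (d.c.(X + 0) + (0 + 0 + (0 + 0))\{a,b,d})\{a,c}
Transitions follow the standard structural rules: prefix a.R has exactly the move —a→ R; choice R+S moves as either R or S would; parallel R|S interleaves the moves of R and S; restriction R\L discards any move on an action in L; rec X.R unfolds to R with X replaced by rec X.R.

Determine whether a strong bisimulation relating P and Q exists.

P's transition system — 1 states:
  s0 = rec X. (a.c.(X + 0) + (0 + 0 + (0 + 0))\{a,b,d})\{a,c} ⊢ ·
Q's transition system — 2 states:
  t0 = rec X. (d.c.(X + 0) + (0 + 0 + (0 + 0))\{a,b,d})\{a,c} ⊢ --d--▸ t1
  t1 = (c.((rec X. (d.c.(X + 0) + (0 + 0 + (0 + 0))\{a,b,d})\{a,c}) + 0))\{a,c} ⊢ ·
Bisimilarity quotient blocks:
  B0 = {s0, t1}
  B1 = {t0}
s0 ∈ B0, t0 ∈ B1 → different blocks

P ≁ Q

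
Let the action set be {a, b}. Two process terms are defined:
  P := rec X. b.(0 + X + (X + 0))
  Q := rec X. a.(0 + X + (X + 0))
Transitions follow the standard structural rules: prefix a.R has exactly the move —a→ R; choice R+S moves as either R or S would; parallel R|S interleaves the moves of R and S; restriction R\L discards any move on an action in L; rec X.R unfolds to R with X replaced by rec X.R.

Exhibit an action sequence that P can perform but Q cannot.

b

P's transition system — 2 states:
  p0 = rec X. b.(0 + X + (X + 0)) → =b=> p1
  p1 = 0 + (rec X. b.(0 + X + (X + 0))) + ((rec X. b.(0 + X + (X + 0))) + 0) → =b=> p1
Q's transition system — 2 states:
  q0 = rec X. a.(0 + X + (X + 0)) → =a=> q1
  q1 = 0 + (rec X. a.(0 + X + (X + 0))) + ((rec X. a.(0 + X + (X + 0))) + 0) → =a=> q1
Trace ⟨b⟩ through P, begin at {p0}:
  [1] b ⇒ {p1}
  ✓ P
Trace ⟨b⟩ through Q, begin at {q0}:
  [1] b ⇒ ∅  — Q cannot continue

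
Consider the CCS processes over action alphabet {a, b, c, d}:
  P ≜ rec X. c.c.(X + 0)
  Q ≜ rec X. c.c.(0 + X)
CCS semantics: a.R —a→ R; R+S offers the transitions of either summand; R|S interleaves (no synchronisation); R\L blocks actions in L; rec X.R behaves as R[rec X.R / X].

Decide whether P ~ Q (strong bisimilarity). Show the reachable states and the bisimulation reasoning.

YES

P's transition system — 3 states:
  m0 = rec X. c.c.(X + 0) → —c→ m1
  m1 = c.((rec X. c.c.(X + 0)) + 0) → —c→ m2
  m2 = (rec X. c.c.(X + 0)) + 0 → —c→ m1
Q's transition system — 3 states:
  n0 = rec X. c.c.(0 + X) → —c→ n1
  n1 = c.(0 + (rec X. c.c.(0 + X))) → —c→ n2
  n2 = 0 + (rec X. c.c.(0 + X)) → —c→ n1
Partition-refinement fixed point:
  B0 = {m0, m1, m2, n0, n1, n2}
m0 ∈ B0, n0 ∈ B0 → same block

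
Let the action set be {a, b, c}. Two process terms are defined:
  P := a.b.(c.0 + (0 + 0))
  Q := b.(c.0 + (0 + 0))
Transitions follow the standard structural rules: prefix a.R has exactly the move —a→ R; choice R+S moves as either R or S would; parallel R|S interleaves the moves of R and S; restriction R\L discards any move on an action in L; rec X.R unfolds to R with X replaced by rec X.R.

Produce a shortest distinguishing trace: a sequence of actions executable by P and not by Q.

Reachable graph of P (4 states):
  p0 = a.b.(c.0 + (0 + 0)) | ··a··> p1
  p1 = b.(c.0 + (0 + 0)) | ··b··> p2
  p2 = c.0 + (0 + 0) | ··c··> p3
  p3 = 0 | ·
Reachable graph of Q (3 states):
  q0 = b.(c.0 + (0 + 0)) | ··b··> q1
  q1 = c.0 + (0 + 0) | ··c··> q2
  q2 = 0 | ·
Executing a from P (initial set {p0}):
  [1] a ⇒ {p1}
  — P admits the full trace.
Executing a from Q (initial set {q0}):
  [1] a ⇒ ∅ (Q stuck)

a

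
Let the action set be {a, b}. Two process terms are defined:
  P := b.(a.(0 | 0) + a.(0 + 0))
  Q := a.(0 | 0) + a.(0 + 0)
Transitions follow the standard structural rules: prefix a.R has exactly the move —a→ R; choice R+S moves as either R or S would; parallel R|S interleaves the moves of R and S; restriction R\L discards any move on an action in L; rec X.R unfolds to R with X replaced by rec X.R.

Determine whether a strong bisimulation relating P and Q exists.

P ≁ Q

LTS(P): 4 reachable states
  p0 = b.(a.(0 | 0) + a.(0 + 0)) :: ··b··> p1
  p1 = a.(0 | 0) + a.(0 + 0) :: ··a··> p2, ··a··> p3
  p2 = 0 + 0 :: stopped
  p3 = 0 | 0 :: stopped
LTS(Q): 3 reachable states
  q0 = a.(0 | 0) + a.(0 + 0) :: ··a··> q1, ··a··> q2
  q1 = 0 + 0 :: stopped
  q2 = 0 | 0 :: stopped
Bisimilarity quotient blocks:
  B0 = {p0}
  B1 = {p1, q0}
  B2 = {p2, p3, q1, q2}
p0 ∈ B0, q0 ∈ B1 → different blocks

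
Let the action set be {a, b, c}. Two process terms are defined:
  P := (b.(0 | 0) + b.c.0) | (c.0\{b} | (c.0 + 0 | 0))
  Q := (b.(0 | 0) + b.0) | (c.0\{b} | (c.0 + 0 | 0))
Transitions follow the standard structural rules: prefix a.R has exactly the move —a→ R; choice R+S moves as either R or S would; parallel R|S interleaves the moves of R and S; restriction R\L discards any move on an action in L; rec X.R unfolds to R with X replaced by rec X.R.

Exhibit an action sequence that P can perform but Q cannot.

P's transition system — 16 states:
  u0 = (b.(0 | 0) + b.c.0) | (c.0\{b} | (c.0 + 0 | 0)) | --b--▸ u1, --b--▸ u2, --c--▸ u3, --c--▸ u4
  u1 = 0 | 0 | (c.0\{b} | (c.0 + 0 | 0)) | --c--▸ u5, --c--▸ u6
  u2 = c.0 | (c.0\{b} | (c.0 + 0 | 0)) | --c--▸ u7, --c--▸ u8, --c--▸ u9
  u3 = (b.(0 | 0) + b.c.0) | (0\{b} | (c.0 + 0 | 0)) | --b--▸ u5, --b--▸ u8, --c--▸ u10
  u4 = (b.(0 | 0) + b.c.0) | (c.0\{b} | 0) | --b--▸ u6, --b--▸ u9, --c--▸ u10
  u5 = 0 | 0 | (0\{b} | (c.0 + 0 | 0)) | --c--▸ u11
  u6 = 0 | 0 | (c.0\{b} | 0) | --c--▸ u11
  u7 = 0 | (c.0\{b} | (c.0 + 0 | 0)) | --c--▸ u12, --c--▸ u13
  u8 = c.0 | (0\{b} | (c.0 + 0 | 0)) | --c--▸ u12, --c--▸ u14
  u9 = c.0 | (c.0\{b} | 0) | --c--▸ u13, --c--▸ u14
  u10 = (b.(0 | 0) + b.c.0) | (0\{b} | 0) | --b--▸ u11, --b--▸ u14
  u11 = 0 | 0 | (0\{b} | 0) | (no moves)
  u12 = 0 | (0\{b} | (c.0 + 0 | 0)) | --c--▸ u15
  u13 = 0 | (c.0\{b} | 0) | --c--▸ u15
  u14 = c.0 | (0\{b} | 0) | --c--▸ u15
  u15 = 0 | (0\{b} | 0) | (no moves)
Q's transition system — 12 states:
  v0 = (b.(0 | 0) + b.0) | (c.0\{b} | (c.0 + 0 | 0)) | --b--▸ v1, --b--▸ v2, --c--▸ v3, --c--▸ v4
  v1 = 0 | (c.0\{b} | (c.0 + 0 | 0)) | --c--▸ v5, --c--▸ v6
  v2 = 0 | 0 | (c.0\{b} | (c.0 + 0 | 0)) | --c--▸ v7, --c--▸ v8
  v3 = (b.(0 | 0) + b.0) | (0\{b} | (c.0 + 0 | 0)) | --b--▸ v5, --b--▸ v7, --c--▸ v9
  v4 = (b.(0 | 0) + b.0) | (c.0\{b} | 0) | --b--▸ v6, --b--▸ v8, --c--▸ v9
  v5 = 0 | (0\{b} | (c.0 + 0 | 0)) | --c--▸ v10
  v6 = 0 | (c.0\{b} | 0) | --c--▸ v10
  v7 = 0 | 0 | (0\{b} | (c.0 + 0 | 0)) | --c--▸ v11
  v8 = 0 | 0 | (c.0\{b} | 0) | --c--▸ v11
  v9 = (b.(0 | 0) + b.0) | (0\{b} | 0) | --b--▸ v10, --b--▸ v11
  v10 = 0 | (0\{b} | 0) | (no moves)
  v11 = 0 | 0 | (0\{b} | 0) | (no moves)
Executing bccc from P (initial set {u0}):
  step 1 (b): {u1, u2}
  step 2 (c): {u5, u6, u7, u8, u9}
  step 3 (c): {u11, u12, u13, u14}
  step 4 (c): {u15}
  P completes σ.
Executing bccc from Q (initial set {v0}):
  step 1 (b): {v1, v2}
  step 2 (c): {v5, v6, v7, v8}
  step 3 (c): {v10, v11}
  step 4 (c): ∅ (Q stuck)

bccc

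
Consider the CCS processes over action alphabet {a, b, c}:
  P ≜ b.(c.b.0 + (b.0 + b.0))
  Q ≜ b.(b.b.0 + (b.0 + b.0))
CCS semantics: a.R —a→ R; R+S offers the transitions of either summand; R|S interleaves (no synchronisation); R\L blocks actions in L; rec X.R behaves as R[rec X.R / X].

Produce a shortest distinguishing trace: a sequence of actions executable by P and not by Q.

bc

LTS(P): 4 reachable states
  p0 = b.(c.b.0 + (b.0 + b.0)) has moves —b→ p1
  p1 = c.b.0 + (b.0 + b.0) has moves —b→ p2, —c→ p3
  p2 = 0 has moves stopped
  p3 = b.0 has moves —b→ p2
LTS(Q): 4 reachable states
  q0 = b.(b.b.0 + (b.0 + b.0)) has moves —b→ q1
  q1 = b.b.0 + (b.0 + b.0) has moves —b→ q2, —b→ q3
  q2 = 0 has moves stopped
  q3 = b.0 has moves —b→ q2
Trace ⟨bc⟩ through P, begin at {p0}:
  after b @ step 1: {p1}
  after c @ step 2: {p3}
  P completes σ.
Trace ⟨bc⟩ through Q, begin at {q0}:
  after b @ step 1: {q1}
  after c @ step 2: ∅  — Q cannot continue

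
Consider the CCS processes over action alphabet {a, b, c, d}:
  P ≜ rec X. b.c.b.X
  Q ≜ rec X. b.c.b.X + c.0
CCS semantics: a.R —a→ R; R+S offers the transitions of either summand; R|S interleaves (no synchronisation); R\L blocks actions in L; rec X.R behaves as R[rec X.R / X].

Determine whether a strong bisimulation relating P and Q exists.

P ≁ Q

Reachable graph of P (3 states):
  s0 = rec X. b.c.b.X ⊢ —b→ s1
  s1 = c.b.(rec X. b.c.b.X) ⊢ —c→ s2
  s2 = b.(rec X. b.c.b.X) ⊢ —b→ s0
Reachable graph of Q (4 states):
  t0 = rec X. b.c.b.X + c.0 ⊢ —b→ t1, —c→ t2
  t1 = c.b.(rec X. b.c.b.X + c.0) ⊢ —c→ t3
  t2 = 0 ⊢ stopped
  t3 = b.(rec X. b.c.b.X + c.0) ⊢ —b→ t0
Partition-refinement fixed point:
  B0 = {s0}
  B1 = {s1}
  B2 = {s2}
  B3 = {t0}
  B4 = {t1}
  B5 = {t3}
  B6 = {t2}
s0 ∈ B0, t0 ∈ B3 → different blocks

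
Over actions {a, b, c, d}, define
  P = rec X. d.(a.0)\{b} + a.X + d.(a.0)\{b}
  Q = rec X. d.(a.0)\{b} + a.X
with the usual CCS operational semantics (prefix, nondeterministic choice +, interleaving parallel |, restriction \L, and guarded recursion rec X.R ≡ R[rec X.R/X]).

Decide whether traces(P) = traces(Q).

YES

LTS(P): 3 reachable states
  m0 = rec X. d.(a.0)\{b} + a.X + d.(a.0)\{b} ⊢ =a=> m0, =d=> m1
  m1 = (a.0)\{b} ⊢ =a=> m2
  m2 = 0\{b} ⊢ deadlocked
LTS(Q): 3 reachable states
  n0 = rec X. d.(a.0)\{b} + a.X ⊢ =a=> n0, =d=> n1
  n1 = (a.0)\{b} ⊢ =a=> n2
  n2 = 0\{b} ⊢ deadlocked
Coarsest stable partition (strong bisimilarity classes):
  B0 = {m0, n0}
  B1 = {m1, n1}
  B2 = {m2, n2}
m0 ∈ B0, n0 ∈ B0 → same block
Bisimilar ⇒ trace-equivalent.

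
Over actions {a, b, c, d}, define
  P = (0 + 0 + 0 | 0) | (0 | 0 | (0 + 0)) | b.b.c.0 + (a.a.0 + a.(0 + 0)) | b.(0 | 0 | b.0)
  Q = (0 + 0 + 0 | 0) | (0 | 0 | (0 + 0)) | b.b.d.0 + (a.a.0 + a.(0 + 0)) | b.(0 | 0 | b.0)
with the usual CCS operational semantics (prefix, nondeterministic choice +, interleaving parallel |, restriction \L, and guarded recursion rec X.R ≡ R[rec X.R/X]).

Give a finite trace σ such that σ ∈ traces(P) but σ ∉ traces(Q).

P's transition system — 15 states:
  s0 = (0 + 0 + 0 | 0) | (0 | 0 | (0 + 0)) | b.b.c.0 + (a.a.0 + a.(0 + 0)) | b.(0 | 0 | b.0) :: --a--▸ s1, --a--▸ s2, --b--▸ s3, --b--▸ s4
  s1 = (0 + 0) | b.(0 | 0 | b.0) :: --b--▸ s5
  s2 = a.0 | b.(0 | 0 | b.0) :: --a--▸ s6, --b--▸ s7
  s3 = (0 + 0 + 0 | 0) | (0 | 0 | (0 + 0)) | b.c.0 :: --b--▸ s8
  s4 = (a.a.0 + a.(0 + 0)) | (0 | 0 | b.0) :: --a--▸ s5, --a--▸ s7, --b--▸ s9
  s5 = (0 + 0) | (0 | 0 | b.0) :: --b--▸ s10
  s6 = 0 | b.(0 | 0 | b.0) :: --b--▸ s11
  s7 = a.0 | (0 | 0 | b.0) :: --a--▸ s11, --b--▸ s12
  s8 = (0 + 0 + 0 | 0) | (0 | 0 | (0 + 0)) | c.0 :: --c--▸ s13
  s9 = (a.a.0 + a.(0 + 0)) | (0 | 0 | 0) :: --a--▸ s10, --a--▸ s12
  s10 = (0 + 0) | (0 | 0 | 0) :: ∅
  s11 = 0 | (0 | 0 | b.0) :: --b--▸ s14
  s12 = a.0 | (0 | 0 | 0) :: --a--▸ s14
  s13 = (0 + 0 + 0 | 0) | (0 | 0 | (0 + 0)) | 0 :: ∅
  s14 = 0 | (0 | 0 | 0) :: ∅
Q's transition system — 15 states:
  t0 = (0 + 0 + 0 | 0) | (0 | 0 | (0 + 0)) | b.b.d.0 + (a.a.0 + a.(0 + 0)) | b.(0 | 0 | b.0) :: --a--▸ t1, --a--▸ t2, --b--▸ t3, --b--▸ t4
  t1 = (0 + 0) | b.(0 | 0 | b.0) :: --b--▸ t5
  t2 = a.0 | b.(0 | 0 | b.0) :: --a--▸ t6, --b--▸ t7
  t3 = (0 + 0 + 0 | 0) | (0 | 0 | (0 + 0)) | b.d.0 :: --b--▸ t8
  t4 = (a.a.0 + a.(0 + 0)) | (0 | 0 | b.0) :: --a--▸ t5, --a--▸ t7, --b--▸ t9
  t5 = (0 + 0) | (0 | 0 | b.0) :: --b--▸ t10
  t6 = 0 | b.(0 | 0 | b.0) :: --b--▸ t11
  t7 = a.0 | (0 | 0 | b.0) :: --a--▸ t11, --b--▸ t12
  t8 = (0 + 0 + 0 | 0) | (0 | 0 | (0 + 0)) | d.0 :: --d--▸ t13
  t9 = (a.a.0 + a.(0 + 0)) | (0 | 0 | 0) :: --a--▸ t10, --a--▸ t12
  t10 = (0 + 0) | (0 | 0 | 0) :: ∅
  t11 = 0 | (0 | 0 | b.0) :: --b--▸ t14
  t12 = a.0 | (0 | 0 | 0) :: --a--▸ t14
  t13 = (0 + 0 + 0 | 0) | (0 | 0 | (0 + 0)) | 0 :: ∅
  t14 = 0 | (0 | 0 | 0) :: ∅
Executing bbc from P (initial set {s0}):
  [1] b ⇒ {s3, s4}
  [2] b ⇒ {s8, s9}
  [3] c ⇒ {s13}
  ✓ P
Executing bbc from Q (initial set {t0}):
  [1] b ⇒ {t3, t4}
  [2] b ⇒ {t8, t9}
  [3] c ⇒ ∅  — Q cannot continue

bbc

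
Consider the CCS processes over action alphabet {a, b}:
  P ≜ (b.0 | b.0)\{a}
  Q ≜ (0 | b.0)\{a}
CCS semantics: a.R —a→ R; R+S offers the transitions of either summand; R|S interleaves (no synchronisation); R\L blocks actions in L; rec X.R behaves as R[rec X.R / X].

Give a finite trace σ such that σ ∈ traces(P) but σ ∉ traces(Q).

LTS(P): 4 reachable states
  u0 = (b.0 | b.0)\{a} | =b=> u1, =b=> u2
  u1 = (0 | b.0)\{a} | =b=> u3
  u2 = (b.0 | 0)\{a} | =b=> u3
  u3 = (0 | 0)\{a} | (no moves)
LTS(Q): 2 reachable states
  v0 = (0 | b.0)\{a} | =b=> v1
  v1 = (0 | 0)\{a} | (no moves)
Trace ⟨bb⟩ through P, begin at {u0}:
  after b @ step 1: {u1, u2}
  after b @ step 2: {u3}
  — P admits the full trace.
Trace ⟨bb⟩ through Q, begin at {v0}:
  after b @ step 1: {v1}
  after b @ step 2: no successor for Q

bb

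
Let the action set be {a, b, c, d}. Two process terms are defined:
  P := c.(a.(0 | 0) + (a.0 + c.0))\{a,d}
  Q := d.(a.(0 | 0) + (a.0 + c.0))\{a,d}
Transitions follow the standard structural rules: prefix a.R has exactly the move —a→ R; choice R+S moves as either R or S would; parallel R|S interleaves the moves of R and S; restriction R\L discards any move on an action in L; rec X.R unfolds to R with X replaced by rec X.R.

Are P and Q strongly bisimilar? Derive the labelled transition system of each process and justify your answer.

LTS(P): 3 reachable states
  s0 = c.(a.(0 | 0) + (a.0 + c.0))\{a,d} :: ··c··> s1
  s1 = (a.(0 | 0) + (a.0 + c.0))\{a,d} :: ··c··> s2
  s2 = 0\{a,d} :: stopped
LTS(Q): 3 reachable states
  t0 = d.(a.(0 | 0) + (a.0 + c.0))\{a,d} :: ··d··> t1
  t1 = (a.(0 | 0) + (a.0 + c.0))\{a,d} :: ··c··> t2
  t2 = 0\{a,d} :: stopped
Bisimilarity quotient blocks:
  B0 = {s0}
  B1 = {s1, t1}
  B2 = {s2, t2}
  B3 = {t0}
s0 ∈ B0, t0 ∈ B3 → different blocks

NO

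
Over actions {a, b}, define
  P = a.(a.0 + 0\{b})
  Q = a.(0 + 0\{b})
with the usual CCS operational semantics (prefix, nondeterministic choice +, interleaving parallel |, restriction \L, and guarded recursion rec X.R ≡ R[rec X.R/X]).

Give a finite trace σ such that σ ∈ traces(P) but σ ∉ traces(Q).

P's transition system — 3 states:
  s0 = a.(a.0 + 0\{b}) | -a-> s1
  s1 = a.0 + 0\{b} | -a-> s2
  s2 = 0 | ·
Q's transition system — 2 states:
  t0 = a.(0 + 0\{b}) | -a-> t1
  t1 = 0 + 0\{b} | ·
Executing aa from P (initial set {s0}):
  [1] a ⇒ {s1}
  [2] a ⇒ {s2}
  — P admits the full trace.
Executing aa from Q (initial set {t0}):
  [1] a ⇒ {t1}
  [2] a ⇒ ∅ (Q stuck)

aa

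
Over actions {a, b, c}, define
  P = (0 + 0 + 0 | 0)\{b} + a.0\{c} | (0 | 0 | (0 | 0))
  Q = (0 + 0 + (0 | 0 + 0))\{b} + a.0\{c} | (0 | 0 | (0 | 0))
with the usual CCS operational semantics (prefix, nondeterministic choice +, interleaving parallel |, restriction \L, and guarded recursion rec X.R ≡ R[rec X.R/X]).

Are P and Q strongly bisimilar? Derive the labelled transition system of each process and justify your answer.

P ~ Q

P's transition system — 2 states:
  p0 = (0 + 0 + 0 | 0)\{b} + a.0\{c} | (0 | 0 | (0 | 0)) | ··a··> p1
  p1 = 0\{c} | (0 | 0 | (0 | 0)) | stopped
Q's transition system — 2 states:
  q0 = (0 + 0 + (0 | 0 + 0))\{b} + a.0\{c} | (0 | 0 | (0 | 0)) | ··a··> q1
  q1 = 0\{c} | (0 | 0 | (0 | 0)) | stopped
Partition-refinement fixed point:
  B0 = {p0, q0}
  B1 = {p1, q1}
p0 ∈ B0, q0 ∈ B0 → same block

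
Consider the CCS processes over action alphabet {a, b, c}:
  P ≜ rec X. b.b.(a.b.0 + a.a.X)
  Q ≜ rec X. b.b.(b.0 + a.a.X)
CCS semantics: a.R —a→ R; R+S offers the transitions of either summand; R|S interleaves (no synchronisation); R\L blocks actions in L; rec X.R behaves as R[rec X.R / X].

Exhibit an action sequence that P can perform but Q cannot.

LTS(P): 6 reachable states
  s0 = rec X. b.b.(a.b.0 + a.a.X) :: =b=> s1
  s1 = b.(a.b.0 + a.a.(rec X. b.b.(a.b.0 + a.a.X))) :: =b=> s2
  s2 = a.b.0 + a.a.(rec X. b.b.(a.b.0 + a.a.X)) :: =a=> s3, =a=> s4
  s3 = a.(rec X. b.b.(a.b.0 + a.a.X)) :: =a=> s0
  s4 = b.0 :: =b=> s5
  s5 = 0 :: stopped
LTS(Q): 5 reachable states
  t0 = rec X. b.b.(b.0 + a.a.X) :: =b=> t1
  t1 = b.(b.0 + a.a.(rec X. b.b.(b.0 + a.a.X))) :: =b=> t2
  t2 = b.0 + a.a.(rec X. b.b.(b.0 + a.a.X)) :: =a=> t3, =b=> t4
  t3 = a.(rec X. b.b.(b.0 + a.a.X)) :: =a=> t0
  t4 = 0 :: stopped
Executing bbab from P (initial set {s0}):
  step 1 (b): {s1}
  step 2 (b): {s2}
  step 3 (a): {s3, s4}
  step 4 (b): {s5}
  P completes σ.
Executing bbab from Q (initial set {t0}):
  step 1 (b): {t1}
  step 2 (b): {t2}
  step 3 (a): {t3}
  step 4 (b): ∅  — Q cannot continue

bbab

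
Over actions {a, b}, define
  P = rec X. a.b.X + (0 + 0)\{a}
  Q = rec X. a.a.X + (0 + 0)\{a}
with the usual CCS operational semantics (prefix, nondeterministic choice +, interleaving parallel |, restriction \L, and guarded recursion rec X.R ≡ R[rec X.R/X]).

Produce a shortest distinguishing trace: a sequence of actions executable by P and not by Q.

P's transition system — 2 states:
  s0 = rec X. a.b.X + (0 + 0)\{a} has moves --a--▸ s1
  s1 = b.(rec X. a.b.X + (0 + 0)\{a}) has moves --b--▸ s0
Q's transition system — 2 states:
  t0 = rec X. a.a.X + (0 + 0)\{a} has moves --a--▸ t1
  t1 = a.(rec X. a.a.X + (0 + 0)\{a}) has moves --a--▸ t0
Trace ⟨ab⟩ through P, begin at {s0}:
  [1] a ⇒ {s1}
  [2] b ⇒ {s0}
  P completes σ.
Trace ⟨ab⟩ through Q, begin at {t0}:
  [1] a ⇒ {t1}
  [2] b ⇒ ∅  — Q cannot continue

ab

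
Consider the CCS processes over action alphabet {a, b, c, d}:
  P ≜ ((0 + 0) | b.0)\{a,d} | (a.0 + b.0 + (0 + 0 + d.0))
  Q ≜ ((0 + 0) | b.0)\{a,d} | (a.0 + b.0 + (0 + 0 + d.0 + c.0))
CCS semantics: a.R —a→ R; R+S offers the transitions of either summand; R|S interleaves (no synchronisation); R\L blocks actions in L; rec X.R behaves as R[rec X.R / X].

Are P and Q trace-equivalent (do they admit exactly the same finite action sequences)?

NO — witness ⟨c⟩

P's transition system — 4 states:
  s0 = ((0 + 0) | b.0)\{a,d} | (a.0 + b.0 + (0 + 0 + d.0)) has moves --a--▸ s1, --b--▸ s1, --b--▸ s2, --d--▸ s1
  s1 = ((0 + 0) | b.0)\{a,d} | 0 has moves --b--▸ s3
  s2 = ((0 + 0) | 0)\{a,d} | (a.0 + b.0 + (0 + 0 + d.0)) has moves --a--▸ s3, --b--▸ s3, --d--▸ s3
  s3 = ((0 + 0) | 0)\{a,d} | 0 has moves ∅
Q's transition system — 4 states:
  t0 = ((0 + 0) | b.0)\{a,d} | (a.0 + b.0 + (0 + 0 + d.0 + c.0)) has moves --a--▸ t1, --b--▸ t1, --b--▸ t2, --c--▸ t1, --d--▸ t1
  t1 = ((0 + 0) | b.0)\{a,d} | 0 has moves --b--▸ t3
  t2 = ((0 + 0) | 0)\{a,d} | (a.0 + b.0 + (0 + 0 + d.0 + c.0)) has moves --a--▸ t3, --b--▸ t3, --c--▸ t3, --d--▸ t3
  t3 = ((0 + 0) | 0)\{a,d} | 0 has moves ∅
Run σ = ⟨c⟩ on Q: start {t0}
  [1] c ⇒ {t1}
  — Q admits the full trace.
Run σ = ⟨c⟩ on P: start {s0}
  [1] c ⇒ ∅  — P cannot continue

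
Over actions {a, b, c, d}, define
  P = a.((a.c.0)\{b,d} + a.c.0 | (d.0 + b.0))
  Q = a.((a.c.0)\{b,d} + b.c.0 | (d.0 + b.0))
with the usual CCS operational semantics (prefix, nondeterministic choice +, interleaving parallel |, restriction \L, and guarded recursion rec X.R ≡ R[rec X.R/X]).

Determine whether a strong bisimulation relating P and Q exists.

P's transition system — 9 states:
  s0 = a.((a.c.0)\{b,d} + a.c.0 | (d.0 + b.0)) → -a-> s1
  s1 = (a.c.0)\{b,d} + a.c.0 | (d.0 + b.0) → -a-> s2, -a-> s3, -b-> s4, -d-> s4
  s2 = (c.0)\{b,d} → -c-> s5
  s3 = c.0 | (d.0 + b.0) → -b-> s6, -c-> s7, -d-> s6
  s4 = a.c.0 | 0 → -a-> s6
  s5 = 0\{b,d} → stopped
  s6 = c.0 | 0 → -c-> s8
  s7 = 0 | (d.0 + b.0) → -b-> s8, -d-> s8
  s8 = 0 | 0 → stopped
Q's transition system — 9 states:
  t0 = a.((a.c.0)\{b,d} + b.c.0 | (d.0 + b.0)) → -a-> t1
  t1 = (a.c.0)\{b,d} + b.c.0 | (d.0 + b.0) → -a-> t2, -b-> t3, -b-> t4, -d-> t3
  t2 = (c.0)\{b,d} → -c-> t5
  t3 = b.c.0 | 0 → -b-> t6
  t4 = c.0 | (d.0 + b.0) → -b-> t6, -c-> t7, -d-> t6
  t5 = 0\{b,d} → stopped
  t6 = c.0 | 0 → -c-> t8
  t7 = 0 | (d.0 + b.0) → -b-> t8, -d-> t8
  t8 = 0 | 0 → stopped
Bisimilarity quotient blocks:
  B0 = {s0}
  B1 = {s1}
  B2 = {s2, s6, t2, t6}
  B3 = {s5, s8, t5, t8}
  B4 = {s4}
  B5 = {s3, t4}
  B6 = {s7, t7}
  B7 = {t0}
  B8 = {t1}
  B9 = {t3}
s0 ∈ B0, t0 ∈ B7 → different blocks

NO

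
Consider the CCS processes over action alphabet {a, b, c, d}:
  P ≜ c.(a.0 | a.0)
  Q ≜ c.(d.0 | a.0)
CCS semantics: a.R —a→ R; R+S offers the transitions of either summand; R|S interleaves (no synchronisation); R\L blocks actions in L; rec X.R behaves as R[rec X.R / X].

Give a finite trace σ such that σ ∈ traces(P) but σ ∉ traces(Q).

LTS(P): 5 reachable states
  m0 = c.(a.0 | a.0) | =c=> m1
  m1 = a.0 | a.0 | =a=> m2, =a=> m3
  m2 = 0 | a.0 | =a=> m4
  m3 = a.0 | 0 | =a=> m4
  m4 = 0 | 0 | deadlocked
LTS(Q): 5 reachable states
  n0 = c.(d.0 | a.0) | =c=> n1
  n1 = d.0 | a.0 | =a=> n2, =d=> n3
  n2 = d.0 | 0 | =d=> n4
  n3 = 0 | a.0 | =a=> n4
  n4 = 0 | 0 | deadlocked
Run σ = ⟨caa⟩ on P: start {m0}
  [1] c ⇒ {m1}
  [2] a ⇒ {m2, m3}
  [3] a ⇒ {m4}
  — P admits the full trace.
Run σ = ⟨caa⟩ on Q: start {n0}
  [1] c ⇒ {n1}
  [2] a ⇒ {n2}
  [3] a ⇒ no successor for Q

caa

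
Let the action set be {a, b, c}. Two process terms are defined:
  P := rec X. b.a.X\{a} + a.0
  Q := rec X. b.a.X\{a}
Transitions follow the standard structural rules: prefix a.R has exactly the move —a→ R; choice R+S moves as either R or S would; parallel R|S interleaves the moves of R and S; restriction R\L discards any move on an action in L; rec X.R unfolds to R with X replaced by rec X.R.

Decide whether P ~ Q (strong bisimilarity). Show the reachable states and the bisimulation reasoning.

LTS(P): 5 reachable states
  p0 = rec X. b.a.X\{a} + a.0 | ··a··> p1, ··b··> p2
  p1 = 0 | ·
  p2 = a.(rec X. b.a.X\{a} + a.0)\{a} | ··a··> p3
  p3 = (rec X. b.a.X\{a} + a.0)\{a} | ··b··> p4
  p4 = (a.(rec X. b.a.X\{a} + a.0)\{a})\{a} | ·
LTS(Q): 4 reachable states
  q0 = rec X. b.a.X\{a} | ··b··> q1
  q1 = a.(rec X. b.a.X\{a})\{a} | ··a··> q2
  q2 = (rec X. b.a.X\{a})\{a} | ··b··> q3
  q3 = (a.(rec X. b.a.X\{a})\{a})\{a} | ·
Bisimilarity quotient blocks:
  B0 = {p0}
  B1 = {p2, q1}
  B2 = {p3, q2}
  B3 = {p1, p4, q3}
  B4 = {q0}
p0 ∈ B0, q0 ∈ B4 → different blocks

P ≁ Q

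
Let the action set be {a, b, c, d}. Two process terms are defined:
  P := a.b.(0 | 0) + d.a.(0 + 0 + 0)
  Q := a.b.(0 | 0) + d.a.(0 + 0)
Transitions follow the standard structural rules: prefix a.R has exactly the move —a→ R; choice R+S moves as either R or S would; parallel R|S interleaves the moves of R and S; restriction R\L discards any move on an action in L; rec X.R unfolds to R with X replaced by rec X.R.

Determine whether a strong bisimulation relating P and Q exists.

P ~ Q

P's transition system — 5 states:
  m0 = a.b.(0 | 0) + d.a.(0 + 0 + 0) has moves =a=> m1, =d=> m2
  m1 = b.(0 | 0) has moves =b=> m3
  m2 = a.(0 + 0 + 0) has moves =a=> m4
  m3 = 0 | 0 has moves ·
  m4 = 0 + 0 + 0 has moves ·
Q's transition system — 5 states:
  n0 = a.b.(0 | 0) + d.a.(0 + 0) has moves =a=> n1, =d=> n2
  n1 = b.(0 | 0) has moves =b=> n3
  n2 = a.(0 + 0) has moves =a=> n4
  n3 = 0 | 0 has moves ·
  n4 = 0 + 0 has moves ·
Coarsest stable partition (strong bisimilarity classes):
  B0 = {m0, n0}
  B1 = {m2, n2}
  B2 = {m3, m4, n3, n4}
  B3 = {m1, n1}
m0 ∈ B0, n0 ∈ B0 → same block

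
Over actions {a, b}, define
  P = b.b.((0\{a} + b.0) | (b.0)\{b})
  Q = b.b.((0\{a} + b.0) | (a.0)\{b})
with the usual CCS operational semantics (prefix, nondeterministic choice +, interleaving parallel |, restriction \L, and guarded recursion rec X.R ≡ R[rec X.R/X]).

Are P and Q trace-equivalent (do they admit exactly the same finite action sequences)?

traces(P) ≠ traces(Q) — witness ⟨bba⟩

P's transition system — 4 states:
  s0 = b.b.((0\{a} + b.0) | (b.0)\{b}) ⊢ =b=> s1
  s1 = b.((0\{a} + b.0) | (b.0)\{b}) ⊢ =b=> s2
  s2 = (0\{a} + b.0) | (b.0)\{b} ⊢ =b=> s3
  s3 = 0 | (b.0)\{b} ⊢ ·
Q's transition system — 6 states:
  t0 = b.b.((0\{a} + b.0) | (a.0)\{b}) ⊢ =b=> t1
  t1 = b.((0\{a} + b.0) | (a.0)\{b}) ⊢ =b=> t2
  t2 = (0\{a} + b.0) | (a.0)\{b} ⊢ =a=> t3, =b=> t4
  t3 = (0\{a} + b.0) | 0\{b} ⊢ =b=> t5
  t4 = 0 | (a.0)\{b} ⊢ =a=> t5
  t5 = 0 | 0\{b} ⊢ ·
Trace ⟨bba⟩ through Q, begin at {t0}:
  [1] b ⇒ {t1}
  [2] b ⇒ {t2}
  [3] a ⇒ {t3}
  Q completes σ.
Trace ⟨bba⟩ through P, begin at {s0}:
  [1] b ⇒ {s1}
  [2] b ⇒ {s2}
  [3] a ⇒ ∅  — P cannot continue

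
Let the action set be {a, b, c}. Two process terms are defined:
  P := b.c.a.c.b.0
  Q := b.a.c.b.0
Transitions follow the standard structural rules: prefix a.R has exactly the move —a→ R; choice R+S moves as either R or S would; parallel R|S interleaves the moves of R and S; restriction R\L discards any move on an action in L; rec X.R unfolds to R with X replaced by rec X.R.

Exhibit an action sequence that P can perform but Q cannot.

P's transition system — 6 states:
  m0 = b.c.a.c.b.0 | -b-> m1
  m1 = c.a.c.b.0 | -c-> m2
  m2 = a.c.b.0 | -a-> m3
  m3 = c.b.0 | -c-> m4
  m4 = b.0 | -b-> m5
  m5 = 0 | (no moves)
Q's transition system — 5 states:
  n0 = b.a.c.b.0 | -b-> n1
  n1 = a.c.b.0 | -a-> n2
  n2 = c.b.0 | -c-> n3
  n3 = b.0 | -b-> n4
  n4 = 0 | (no moves)
Executing bc from P (initial set {m0}):
  step 1 (b): {m1}
  step 2 (c): {m2}
  P completes σ.
Executing bc from Q (initial set {n0}):
  step 1 (b): {n1}
  step 2 (c): ∅  — Q cannot continue

bc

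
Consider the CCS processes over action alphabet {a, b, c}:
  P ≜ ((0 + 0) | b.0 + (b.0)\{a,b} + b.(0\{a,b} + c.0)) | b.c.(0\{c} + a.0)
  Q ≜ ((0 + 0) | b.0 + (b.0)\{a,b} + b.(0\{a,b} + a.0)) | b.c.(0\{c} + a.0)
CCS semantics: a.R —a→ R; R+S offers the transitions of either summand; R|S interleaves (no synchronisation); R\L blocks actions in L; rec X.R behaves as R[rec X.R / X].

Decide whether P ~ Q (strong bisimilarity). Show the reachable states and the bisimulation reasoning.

LTS(P): 16 reachable states
  m0 = ((0 + 0) | b.0 + (b.0)\{a,b} + b.(0\{a,b} + c.0)) | b.c.(0\{c} + a.0) has moves =b=> m1, =b=> m2, =b=> m3
  m1 = ((0 + 0) | b.0 + (b.0)\{a,b} + b.(0\{a,b} + c.0)) | c.(0\{c} + a.0) has moves =b=> m4, =b=> m5, =c=> m6
  m2 = (0 + 0) | 0 | b.c.(0\{c} + a.0) has moves =b=> m4
  m3 = (0\{a,b} + c.0) | b.c.(0\{c} + a.0) has moves =b=> m5, =c=> m7
  m4 = (0 + 0) | 0 | c.(0\{c} + a.0) has moves =c=> m8
  m5 = (0\{a,b} + c.0) | c.(0\{c} + a.0) has moves =c=> m10, =c=> m9
  m6 = ((0 + 0) | b.0 + (b.0)\{a,b} + b.(0\{a,b} + c.0)) | (0\{c} + a.0) has moves =a=> m11, =b=> m8, =b=> m9
  m7 = 0 | b.c.(0\{c} + a.0) has moves =b=> m10
  m8 = (0 + 0) | 0 | (0\{c} + a.0) has moves =a=> m12
  m9 = (0\{a,b} + c.0) | (0\{c} + a.0) has moves =a=> m13, =c=> m14
  m10 = 0 | c.(0\{c} + a.0) has moves =c=> m14
  m11 = ((0 + 0) | b.0 + (b.0)\{a,b} + b.(0\{a,b} + c.0)) | 0 has moves =b=> m12, =b=> m13
  m12 = (0 + 0) | 0 | 0 has moves stopped
  m13 = (0\{a,b} + c.0) | 0 has moves =c=> m15
  m14 = 0 | (0\{c} + a.0) has moves =a=> m15
  m15 = 0 | 0 has moves stopped
LTS(Q): 16 reachable states
  n0 = ((0 + 0) | b.0 + (b.0)\{a,b} + b.(0\{a,b} + a.0)) | b.c.(0\{c} + a.0) has moves =b=> n1, =b=> n2, =b=> n3
  n1 = ((0 + 0) | b.0 + (b.0)\{a,b} + b.(0\{a,b} + a.0)) | c.(0\{c} + a.0) has moves =b=> n4, =b=> n5, =c=> n6
  n2 = (0 + 0) | 0 | b.c.(0\{c} + a.0) has moves =b=> n4
  n3 = (0\{a,b} + a.0) | b.c.(0\{c} + a.0) has moves =a=> n7, =b=> n5
  n4 = (0 + 0) | 0 | c.(0\{c} + a.0) has moves =c=> n8
  n5 = (0\{a,b} + a.0) | c.(0\{c} + a.0) has moves =a=> n9, =c=> n10
  n6 = ((0 + 0) | b.0 + (b.0)\{a,b} + b.(0\{a,b} + a.0)) | (0\{c} + a.0) has moves =a=> n11, =b=> n10, =b=> n8
  n7 = 0 | b.c.(0\{c} + a.0) has moves =b=> n9
  n8 = (0 + 0) | 0 | (0\{c} + a.0) has moves =a=> n12
  n9 = 0 | c.(0\{c} + a.0) has moves =c=> n13
  n10 = (0\{a,b} + a.0) | (0\{c} + a.0) has moves =a=> n13, =a=> n14
  n11 = ((0 + 0) | b.0 + (b.0)\{a,b} + b.(0\{a,b} + a.0)) | 0 has moves =b=> n12, =b=> n14
  n12 = (0 + 0) | 0 | 0 has moves stopped
  n13 = 0 | (0\{c} + a.0) has moves =a=> n15
  n14 = (0\{a,b} + a.0) | 0 has moves =a=> n15
  n15 = 0 | 0 has moves stopped
Partition-refinement fixed point:
  B0 = {m0}
  B1 = {m2, m7, n2, n7}
  B2 = {m10, m4, n4, n9}
  B3 = {m14, m8, n13, n14, n8}
  B4 = {m12, m15, n12, n15}
  B5 = {m1}
  B6 = {m6}
  B7 = {m9}
  B8 = {m13}
  B9 = {m11}
  B10 = {m5}
  B11 = {m3}
  B12 = {n0}
  B13 = {n3}
  B14 = {n5}
  B15 = {n10}
  B16 = {n1}
  B17 = {n6}
  B18 = {n11}
m0 ∈ B0, n0 ∈ B12 → different blocks

P ≁ Q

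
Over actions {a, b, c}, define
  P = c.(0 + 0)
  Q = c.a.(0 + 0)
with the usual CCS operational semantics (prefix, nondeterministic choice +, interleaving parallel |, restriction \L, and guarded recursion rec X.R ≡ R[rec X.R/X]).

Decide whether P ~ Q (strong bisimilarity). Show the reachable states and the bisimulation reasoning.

LTS(P): 2 reachable states
  u0 = c.(0 + 0) ⊢ —c→ u1
  u1 = 0 + 0 ⊢ ·
LTS(Q): 3 reachable states
  v0 = c.a.(0 + 0) ⊢ —c→ v1
  v1 = a.(0 + 0) ⊢ —a→ v2
  v2 = 0 + 0 ⊢ ·
Coarsest stable partition (strong bisimilarity classes):
  B0 = {u0}
  B1 = {u1, v2}
  B2 = {v0}
  B3 = {v1}
u0 ∈ B0, v0 ∈ B2 → different blocks

not bisimilar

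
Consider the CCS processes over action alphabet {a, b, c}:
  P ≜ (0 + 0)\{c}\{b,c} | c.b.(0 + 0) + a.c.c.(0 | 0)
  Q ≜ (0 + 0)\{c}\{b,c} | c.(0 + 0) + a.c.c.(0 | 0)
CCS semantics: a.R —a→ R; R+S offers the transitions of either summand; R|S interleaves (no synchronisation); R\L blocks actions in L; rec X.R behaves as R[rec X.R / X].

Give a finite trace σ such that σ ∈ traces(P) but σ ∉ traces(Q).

LTS(P): 6 reachable states
  p0 = (0 + 0)\{c}\{b,c} | c.b.(0 + 0) + a.c.c.(0 | 0) → —a→ p1, —c→ p2
  p1 = c.c.(0 | 0) → —c→ p3
  p2 = (0 + 0)\{c}\{b,c} | b.(0 + 0) → —b→ p4
  p3 = c.(0 | 0) → —c→ p5
  p4 = (0 + 0)\{c}\{b,c} | (0 + 0) → ·
  p5 = 0 | 0 → ·
LTS(Q): 5 reachable states
  q0 = (0 + 0)\{c}\{b,c} | c.(0 + 0) + a.c.c.(0 | 0) → —a→ q1, —c→ q2
  q1 = c.c.(0 | 0) → —c→ q3
  q2 = (0 + 0)\{c}\{b,c} | (0 + 0) → ·
  q3 = c.(0 | 0) → —c→ q4
  q4 = 0 | 0 → ·
Executing cb from P (initial set {p0}):
  after c @ step 1: {p2}
  after b @ step 2: {p4}
  — P admits the full trace.
Executing cb from Q (initial set {q0}):
  after c @ step 1: {q2}
  after b @ step 2: ∅ (Q stuck)

cb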